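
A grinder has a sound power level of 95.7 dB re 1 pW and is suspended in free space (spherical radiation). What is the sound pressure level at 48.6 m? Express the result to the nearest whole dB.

51 dB

Free-field spherical radiation: L_p = L_w − 10·log₁₀(4π·r²), r = 48.6 m.
4π·r² = 2.968e+04 m², 10·log₁₀ of that is 44.725 dB.
L_p = 95.7 − 44.725 = 50.98 dB.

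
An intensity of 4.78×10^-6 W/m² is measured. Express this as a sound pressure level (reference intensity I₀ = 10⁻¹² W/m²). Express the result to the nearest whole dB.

L = 10·log₁₀(I/I₀) = 10·log₁₀(4.78×10^-6/10⁻¹²) = 10·log₁₀(4.78×10^6).
L = 10·(0.6794 + 6) = 66.79 dB.

67 dB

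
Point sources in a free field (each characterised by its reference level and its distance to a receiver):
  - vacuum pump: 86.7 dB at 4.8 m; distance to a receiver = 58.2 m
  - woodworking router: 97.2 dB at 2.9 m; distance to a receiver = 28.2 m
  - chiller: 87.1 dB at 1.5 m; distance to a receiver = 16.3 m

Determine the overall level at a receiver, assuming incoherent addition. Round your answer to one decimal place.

78.0 dB

First find each source's level at the receiver (point-source: −20·log₁₀(r/r_ref)), then combine on an intensity basis.
vacuum pump: 86.7 − 20·log₁₀(58.2/4.8) = 86.7 − 21.67 = 65.03 dB.
woodworking router: 97.2 − 20·log₁₀(28.2/2.9) = 97.2 − 19.76 = 77.44 dB.
chiller: 87.1 − 20·log₁₀(16.3/1.5) = 87.1 − 20.72 = 66.38 dB.
Σ 10^(L/10) = 6.303e+07 → L_total = 10·log₁₀(6.303e+07) = 78.00 dB.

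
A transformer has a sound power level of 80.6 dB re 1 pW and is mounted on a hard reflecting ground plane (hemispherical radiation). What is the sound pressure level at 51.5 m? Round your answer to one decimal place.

L_p = L_w − 10·log₁₀(2π·r²) with r = 51.5 m.
2π·r² = 1.666e+04 m², 10·log₁₀ of that is 42.218 dB.
L_p = 80.6 − 42.218 = 38.38 dB.

38.4 dB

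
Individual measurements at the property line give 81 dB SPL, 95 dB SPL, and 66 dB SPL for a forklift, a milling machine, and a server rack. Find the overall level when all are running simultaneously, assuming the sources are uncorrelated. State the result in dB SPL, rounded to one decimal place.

95.2 dB SPL

For uncorrelated sources the intensities add, so convert each level to linear form, sum, and take 10·log₁₀ of the total.
Σ 10^(L/10) = 10^(81/10) + 10^(95/10) + 10^(66/10) = 3.292e+09.
L_total = 10·log₁₀(3.292e+09) = 95.17 dB SPL.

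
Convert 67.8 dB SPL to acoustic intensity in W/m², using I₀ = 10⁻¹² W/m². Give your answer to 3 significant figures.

I/I₀ = 10^(67.8/10) = 6.026e+06, so I = 6.026e+06 × 10⁻¹² W/m².

6.03e-06 W/m²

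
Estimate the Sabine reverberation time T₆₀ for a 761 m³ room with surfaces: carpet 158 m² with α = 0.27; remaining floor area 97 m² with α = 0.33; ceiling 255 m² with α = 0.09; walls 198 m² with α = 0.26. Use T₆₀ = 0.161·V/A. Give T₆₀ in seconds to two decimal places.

0.82 s

Summing Sᵢαᵢ: 158·0.27 + 97·0.33 + 255·0.09 + 198·0.26 = 149.10 m².
T₆₀ = 0.161·V/A = 0.161·761/149.10 = 0.822 s.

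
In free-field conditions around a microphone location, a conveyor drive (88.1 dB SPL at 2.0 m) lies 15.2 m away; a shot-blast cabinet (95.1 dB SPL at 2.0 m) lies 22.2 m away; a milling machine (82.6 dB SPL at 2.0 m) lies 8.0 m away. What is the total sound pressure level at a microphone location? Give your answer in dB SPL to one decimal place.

Apply inverse-square spreading to bring every level to the receiver, then sum 10^(L/10).
conveyor drive: 88.1 − 20·log₁₀(15.2/2.0) = 88.1 − 17.62 = 70.48 dB SPL.
shot-blast cabinet: 95.1 − 20·log₁₀(22.2/2.0) = 95.1 − 20.91 = 74.19 dB SPL.
milling machine: 82.6 − 20·log₁₀(8.0/2.0) = 82.6 − 12.04 = 70.56 dB SPL.
Σ 10^(L/10) = 4.881e+07 → L_total = 10·log₁₀(4.881e+07) = 76.89 dB SPL.

76.9 dB SPL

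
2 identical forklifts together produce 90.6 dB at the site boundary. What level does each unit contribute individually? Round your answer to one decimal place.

Dividing the total intensity by 2 lowers the level by 10·log₁₀ 2 = 3.010 dB: L₁ = 90.6 − 3.010.

87.6 dB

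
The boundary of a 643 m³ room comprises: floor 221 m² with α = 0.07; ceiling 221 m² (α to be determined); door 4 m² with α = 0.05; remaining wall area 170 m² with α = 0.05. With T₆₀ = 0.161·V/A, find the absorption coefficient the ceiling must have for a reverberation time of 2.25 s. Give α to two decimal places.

0.10

Required total absorption A = 0.161·643/2.25 = 46.01 m².
Absorption from the other surfaces = 221·0.07 + 4·0.05 + 170·0.05 = 24.17 m², so the ceiling must supply 21.84 m² over 221 m².
α = 21.84/221 = 0.099.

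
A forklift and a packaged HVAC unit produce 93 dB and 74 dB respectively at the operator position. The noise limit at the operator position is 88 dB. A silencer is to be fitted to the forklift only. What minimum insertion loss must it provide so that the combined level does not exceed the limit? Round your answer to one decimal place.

The untreated sources together contribute 10^(74/10) = 2.512e+07, i.e. 74.00 dB.
The limit corresponds to 10^(88/10) = 6.310e+08; subtracting the fixed part leaves 6.058e+08 for the forklift, i.e. 87.82 dB.
Required insertion loss = 93 − 87.82 = 5.18 dB.

5.2 dB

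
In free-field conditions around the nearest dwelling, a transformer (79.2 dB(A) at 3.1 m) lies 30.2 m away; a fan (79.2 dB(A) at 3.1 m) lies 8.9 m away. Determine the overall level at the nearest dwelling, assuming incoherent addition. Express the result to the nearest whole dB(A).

First find each source's level at the receiver (point-source: −20·log₁₀(r/r_ref)), then combine on an intensity basis.
transformer: 79.2 − 20·log₁₀(30.2/3.1) = 79.2 − 19.77 = 59.43 dB(A).
fan: 79.2 − 20·log₁₀(8.9/3.1) = 79.2 − 9.16 = 70.04 dB(A).
Σ 10^(L/10) = 1.097e+07 → L_total = 10·log₁₀(1.097e+07) = 70.40 dB(A).

70 dB(A)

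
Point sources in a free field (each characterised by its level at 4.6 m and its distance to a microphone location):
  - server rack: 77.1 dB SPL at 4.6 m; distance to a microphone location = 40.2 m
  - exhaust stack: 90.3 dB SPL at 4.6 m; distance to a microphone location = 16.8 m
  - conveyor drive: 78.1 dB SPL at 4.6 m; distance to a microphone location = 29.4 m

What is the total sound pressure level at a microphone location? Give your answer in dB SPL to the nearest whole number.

First find each source's level at the receiver (point-source: −20·log₁₀(r/r_ref)), then combine on an intensity basis.
server rack: 77.1 − 20·log₁₀(40.2/4.6) = 77.1 − 18.83 = 58.27 dB SPL.
exhaust stack: 90.3 − 20·log₁₀(16.8/4.6) = 90.3 − 11.25 = 79.05 dB SPL.
conveyor drive: 78.1 − 20·log₁₀(29.4/4.6) = 78.1 − 16.11 = 61.99 dB SPL.
Σ 10^(L/10) = 8.259e+07 → L_total = 10·log₁₀(8.259e+07) = 79.17 dB SPL.

79 dB SPL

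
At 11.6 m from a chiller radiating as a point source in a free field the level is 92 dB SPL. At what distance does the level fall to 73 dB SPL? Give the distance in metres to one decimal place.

The 19.0 dB drop corresponds to a distance ratio of 10^(19.0/20) for a point source.
r₂ = 11.6·10^((92−73)/20) = 11.6·10^(19.0/20) = 103.39 m.

103.4 m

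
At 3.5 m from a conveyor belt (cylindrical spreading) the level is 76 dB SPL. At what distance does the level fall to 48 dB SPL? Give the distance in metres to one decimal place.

For a line source L₁ − L₂ = 10·log₁₀(r₂/r₁), so r₂ = r₁·10^((L₁−L₂)/10).
r₂ = 3.5·10^((76−48)/10) = 3.5·10^(28.0/10) = 2208.35 m.

2208.4 m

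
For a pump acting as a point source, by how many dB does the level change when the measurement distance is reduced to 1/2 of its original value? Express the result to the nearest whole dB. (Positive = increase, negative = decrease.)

+6 dB

A point source loses 6 dB per doubling of distance; generally ΔL = −20·log₁₀(r₂/r₁).
ΔL = −20·log₁₀(0.5) = +6.02 dB.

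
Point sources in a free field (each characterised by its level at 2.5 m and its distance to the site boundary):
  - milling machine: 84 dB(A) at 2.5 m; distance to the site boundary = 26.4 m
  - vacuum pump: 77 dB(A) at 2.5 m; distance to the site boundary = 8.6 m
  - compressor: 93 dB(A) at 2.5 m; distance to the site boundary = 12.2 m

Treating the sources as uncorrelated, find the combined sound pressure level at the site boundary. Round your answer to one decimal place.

Propagate each source to the receiver with L = L_ref − 20·log₁₀(r/r_ref), then add intensities.
milling machine: 84 − 20·log₁₀(26.4/2.5) = 84 − 20.47 = 63.53 dB(A).
vacuum pump: 77 − 20·log₁₀(8.6/2.5) = 77 − 10.73 = 66.27 dB(A).
compressor: 93 − 20·log₁₀(12.2/2.5) = 93 − 13.77 = 79.23 dB(A).
Σ 10^(L/10) = 9.027e+07 → L_total = 10·log₁₀(9.027e+07) = 79.56 dB(A).

79.6 dB(A)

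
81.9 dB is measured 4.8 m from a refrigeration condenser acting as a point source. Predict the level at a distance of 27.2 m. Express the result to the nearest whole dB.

67 dB

For a point source, L₂ = L₁ − 20·log₁₀(r₂/r₁).
L₂ = 81.9 − 20·log₁₀(27.2/4.8) = 81.9 − 15.067 = 66.83 dB.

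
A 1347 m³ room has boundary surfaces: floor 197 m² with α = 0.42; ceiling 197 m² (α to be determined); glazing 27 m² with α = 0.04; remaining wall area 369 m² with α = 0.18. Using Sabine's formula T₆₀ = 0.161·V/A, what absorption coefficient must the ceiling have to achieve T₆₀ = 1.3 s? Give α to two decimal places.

Required total absorption A = 0.161·1347/1.3 = 166.82 m².
Absorption from the other surfaces = 197·0.42 + 27·0.04 + 369·0.18 = 150.24 m², so the ceiling must supply 16.58 m² over 197 m².
α = 16.58/197 = 0.084.

0.08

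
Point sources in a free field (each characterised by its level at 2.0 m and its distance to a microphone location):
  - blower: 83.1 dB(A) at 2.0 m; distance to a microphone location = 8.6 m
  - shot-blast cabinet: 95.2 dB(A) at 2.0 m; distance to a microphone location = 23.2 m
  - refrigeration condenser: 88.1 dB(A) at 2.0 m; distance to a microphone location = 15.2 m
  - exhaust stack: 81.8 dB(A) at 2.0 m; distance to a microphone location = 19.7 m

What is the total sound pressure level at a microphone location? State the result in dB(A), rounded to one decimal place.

Propagate each source to the receiver with L = L_ref − 20·log₁₀(r/r_ref), then add intensities.
blower: 83.1 − 20·log₁₀(8.6/2.0) = 83.1 − 12.67 = 70.43 dB(A).
shot-blast cabinet: 95.2 − 20·log₁₀(23.2/2.0) = 95.2 − 21.29 = 73.91 dB(A).
refrigeration condenser: 88.1 − 20·log₁₀(15.2/2.0) = 88.1 − 17.62 = 70.48 dB(A).
exhaust stack: 81.8 − 20·log₁₀(19.7/2.0) = 81.8 − 19.87 = 61.93 dB(A).
Σ 10^(L/10) = 4.839e+07 → L_total = 10·log₁₀(4.839e+07) = 76.85 dB(A).

76.8 dB(A)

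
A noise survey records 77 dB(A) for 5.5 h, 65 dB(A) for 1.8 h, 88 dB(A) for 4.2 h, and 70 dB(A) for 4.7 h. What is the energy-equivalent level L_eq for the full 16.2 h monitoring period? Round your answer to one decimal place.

Weight each interval's intensity by its duration and average over T = 16.2 h:
Σ tᵢ·10^(Lᵢ/10) = 5.5·10^(77/10) + 1.8·10^(65/10) + 4.2·10^(88/10) + 4.7·10^(70/10) = 2.978e+09.
L_eq = 10·log₁₀(2.978e+09/16.2) = 82.64 dB(A).

82.6 dB(A)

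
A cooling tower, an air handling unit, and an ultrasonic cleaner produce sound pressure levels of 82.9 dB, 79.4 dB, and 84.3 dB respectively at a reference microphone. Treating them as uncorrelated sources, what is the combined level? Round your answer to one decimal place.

87.4 dB

Incoherent sources combine by intensity addition: L_total = 10·log₁₀(Σ 10^(L_i/10)).
Σ 10^(L/10) = 10^(82.9/10) + 10^(79.4/10) + 10^(84.3/10) = 5.512e+08.
L_total = 10·log₁₀(5.512e+08) = 87.41 dB.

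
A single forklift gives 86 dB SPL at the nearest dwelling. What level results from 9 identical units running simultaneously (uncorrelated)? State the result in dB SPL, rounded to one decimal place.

L_total = L₁ + 10·log₁₀ N for N identical incoherent sources.
L_total = 86 + 10·log₁₀(9) = 86 + 9.542 = 95.54 dB SPL.

95.5 dB SPL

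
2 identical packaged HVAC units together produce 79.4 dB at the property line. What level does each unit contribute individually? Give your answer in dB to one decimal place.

76.4 dB

2 equal contributions raise the level by 10·log₁₀ 2 = 3.010 dB, so each unit alone gives 79.4 − 3.010.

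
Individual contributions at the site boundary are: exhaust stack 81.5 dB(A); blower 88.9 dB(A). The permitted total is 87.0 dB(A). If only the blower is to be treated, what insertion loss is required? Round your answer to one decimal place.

The untreated sources together contribute 10^(81.5/10) = 1.413e+08, i.e. 81.50 dB(A).
The limit corresponds to 10^(87.0/10) = 5.012e+08; subtracting the fixed part leaves 3.599e+08 for the blower, i.e. 85.56 dB(A).
Required insertion loss = 88.9 − 85.56 = 3.34 dB.

3.3 dB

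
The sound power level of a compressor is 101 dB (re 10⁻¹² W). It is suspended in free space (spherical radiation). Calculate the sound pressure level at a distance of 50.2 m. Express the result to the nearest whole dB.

56 dB

Free-field spherical radiation: L_p = L_w − 10·log₁₀(4π·r²), r = 50.2 m.
4π·r² = 3.167e+04 m², 10·log₁₀ of that is 45.006 dB.
L_p = 101 − 45.006 = 55.99 dB.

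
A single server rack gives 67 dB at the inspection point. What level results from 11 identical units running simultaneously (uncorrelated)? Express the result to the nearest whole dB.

77 dB

N identical incoherent sources raise the level by 10·log₁₀ N.
L_total = 67 + 10·log₁₀(11) = 67 + 10.414 = 77.41 dB.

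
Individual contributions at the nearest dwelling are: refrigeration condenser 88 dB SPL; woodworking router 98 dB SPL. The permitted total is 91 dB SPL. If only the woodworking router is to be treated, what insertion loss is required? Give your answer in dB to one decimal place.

Everything except the woodworking router sums to 10^(88/10) = 6.310e+08 in linear terms, 88.00 dB SPL.
The limit corresponds to 10^(91/10) = 1.259e+09; subtracting the fixed part leaves 6.280e+08 for the woodworking router, i.e. 87.98 dB SPL.
Required insertion loss = 98 − 87.98 = 10.02 dB.

10.0 dB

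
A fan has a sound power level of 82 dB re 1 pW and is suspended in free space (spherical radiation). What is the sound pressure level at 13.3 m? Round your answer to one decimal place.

Free-field spherical radiation: L_p = L_w − 10·log₁₀(4π·r²), r = 13.3 m.
4π·r² = 2223 m², 10·log₁₀ of that is 33.469 dB.
L_p = 82 − 33.469 = 48.53 dB.

48.5 dB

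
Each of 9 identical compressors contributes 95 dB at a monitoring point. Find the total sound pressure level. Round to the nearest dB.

105 dB

L_total = L₁ + 10·log₁₀ N for N identical incoherent sources.
L_total = 95 + 10·log₁₀(9) = 95 + 9.542 = 104.54 dB.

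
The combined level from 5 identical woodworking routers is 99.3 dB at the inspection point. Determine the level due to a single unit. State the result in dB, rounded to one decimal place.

92.3 dB

Dividing the total intensity by 5 lowers the level by 10·log₁₀ 5 = 6.990 dB: L₁ = 99.3 − 6.990.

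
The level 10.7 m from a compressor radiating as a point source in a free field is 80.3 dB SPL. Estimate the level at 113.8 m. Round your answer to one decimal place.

59.8 dB SPL

Point-source attenuation: ΔL = 20·log₁₀(r₂/r₁) = 20·log₁₀(113.8/10.7) = 20.535 dB.
L₂ = 80.3 − 20·log₁₀(113.8/10.7) = 80.3 − 20.535 = 59.76 dB SPL.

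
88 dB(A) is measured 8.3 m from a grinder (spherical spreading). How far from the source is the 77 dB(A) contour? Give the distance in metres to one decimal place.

Point-source spreading drops the level by 20·log₁₀(r₂/r₁); inverting, r₂/r₁ = 10^(ΔL/20).
r₂ = 8.3·10^((88−77)/20) = 8.3·10^(11.0/20) = 29.45 m.

29.4 m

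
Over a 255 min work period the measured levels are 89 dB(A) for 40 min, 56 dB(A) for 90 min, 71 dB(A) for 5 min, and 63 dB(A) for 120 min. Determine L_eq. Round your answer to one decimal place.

Weight each interval's intensity by its duration and average over T = 255 min:
Σ tᵢ·10^(Lᵢ/10) = 40·10^(89/10) + 90·10^(56/10) + 5·10^(71/10) + 120·10^(63/10) = 3.211e+10.
L_eq = 10·log₁₀(3.211e+10/255) = 81.00 dB(A).

81.0 dB(A)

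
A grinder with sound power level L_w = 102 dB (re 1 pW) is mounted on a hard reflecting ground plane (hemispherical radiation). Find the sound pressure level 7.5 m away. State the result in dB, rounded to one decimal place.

The power spreads over a hemisphere of area 2π·r², so L_p = L_w − 10·log₁₀(2π·r²).
2π·r² = 353.4 m², 10·log₁₀ of that is 25.483 dB.
L_p = 102 − 25.483 = 76.52 dB.

76.5 dB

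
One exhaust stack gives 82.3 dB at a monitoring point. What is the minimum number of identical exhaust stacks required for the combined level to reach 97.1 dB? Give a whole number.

31

Need L₁ + 10·log₁₀ N ≥ 97.1, i.e. log₁₀ N ≥ 1.48.
N ≥ 10^(14.8/10) = 30.200, so N = 31.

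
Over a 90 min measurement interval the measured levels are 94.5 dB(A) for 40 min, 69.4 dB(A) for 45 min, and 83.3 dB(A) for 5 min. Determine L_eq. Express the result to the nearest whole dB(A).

L_eq = 10·log₁₀[(1/T)·Σ tᵢ·10^(Lᵢ/10)] with T = 90 min.
Σ tᵢ·10^(Lᵢ/10) = 40·10^(94.5/10) + 45·10^(69.4/10) + 5·10^(83.3/10) = 1.142e+11.
L_eq = 10·log₁₀(1.142e+11/90) = 91.03 dB(A).

91 dB(A)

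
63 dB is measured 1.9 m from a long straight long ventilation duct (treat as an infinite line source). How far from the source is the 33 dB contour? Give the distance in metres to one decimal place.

For a line source L₁ − L₂ = 10·log₁₀(r₂/r₁), so r₂ = r₁·10^((L₁−L₂)/10).
r₂ = 1.9·10^((63−33)/10) = 1.9·10^(30.0/10) = 1900.00 m.

1900.0 m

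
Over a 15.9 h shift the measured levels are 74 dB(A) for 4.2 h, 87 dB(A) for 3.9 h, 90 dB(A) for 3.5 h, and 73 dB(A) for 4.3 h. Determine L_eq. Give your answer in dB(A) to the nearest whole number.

L_eq = 10·log₁₀[(1/T)·Σ tᵢ·10^(Lᵢ/10)] with T = 15.9 h.
Σ tᵢ·10^(Lᵢ/10) = 4.2·10^(74/10) + 3.9·10^(87/10) + 3.5·10^(90/10) + 4.3·10^(73/10) = 5.646e+09.
L_eq = 10·log₁₀(5.646e+09/15.9) = 85.50 dB(A).

86 dB(A)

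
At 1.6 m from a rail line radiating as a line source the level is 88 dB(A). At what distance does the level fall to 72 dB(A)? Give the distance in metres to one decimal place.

The 16.0 dB drop corresponds to a distance ratio of 10^(16.0/10) for a line source.
r₂ = 1.6·10^((88−72)/10) = 1.6·10^(16.0/10) = 63.70 m.

63.7 m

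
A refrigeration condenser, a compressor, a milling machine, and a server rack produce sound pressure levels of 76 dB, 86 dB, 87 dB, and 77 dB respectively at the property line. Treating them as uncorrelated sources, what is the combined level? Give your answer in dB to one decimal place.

Incoherent sources combine by intensity addition: L_total = 10·log₁₀(Σ 10^(L_i/10)).
Σ 10^(L/10) = 10^(76/10) + 10^(86/10) + 10^(87/10) + 10^(77/10) = 9.892e+08.
L_total = 10·log₁₀(9.892e+08) = 89.95 dB.

90.0 dB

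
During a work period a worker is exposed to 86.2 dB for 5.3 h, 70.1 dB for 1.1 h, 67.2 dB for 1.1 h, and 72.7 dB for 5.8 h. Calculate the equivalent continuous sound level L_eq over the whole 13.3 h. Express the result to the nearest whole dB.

L_eq = 10·log₁₀[(1/T)·Σ tᵢ·10^(Lᵢ/10)] with T = 13.3 h.
Σ tᵢ·10^(Lᵢ/10) = 5.3·10^(86.2/10) + 1.1·10^(70.1/10) + 1.1·10^(67.2/10) + 5.8·10^(72.7/10) = 2.334e+09.
L_eq = 10·log₁₀(2.334e+09/13.3) = 82.44 dB.

82 dB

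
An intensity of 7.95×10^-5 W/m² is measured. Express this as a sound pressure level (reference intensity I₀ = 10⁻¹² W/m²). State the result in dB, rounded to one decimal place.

79.0 dB

Dividing by I₀ shifts the exponent by 12: I/I₀ = 7.95×10^7.
L = 10·(0.9004 + 7) = 79.00 dB.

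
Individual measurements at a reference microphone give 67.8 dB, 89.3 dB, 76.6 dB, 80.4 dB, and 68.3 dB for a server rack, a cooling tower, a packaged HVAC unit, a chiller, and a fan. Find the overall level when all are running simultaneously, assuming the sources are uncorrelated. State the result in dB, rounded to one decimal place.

90.1 dB

Incoherent sources combine by intensity addition: L_total = 10·log₁₀(Σ 10^(L_i/10)).
Σ 10^(L/10) = 10^(67.8/10) + 10^(89.3/10) + 10^(76.6/10) + 10^(80.4/10) + 10^(68.3/10) = 1.019e+09.
L_total = 10·log₁₀(1.019e+09) = 90.08 dB.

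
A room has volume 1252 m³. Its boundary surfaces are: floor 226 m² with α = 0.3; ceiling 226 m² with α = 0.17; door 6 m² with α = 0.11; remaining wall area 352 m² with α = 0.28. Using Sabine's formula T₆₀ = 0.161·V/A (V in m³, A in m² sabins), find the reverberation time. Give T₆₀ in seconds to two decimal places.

A = Σ Sᵢαᵢ = 226·0.3 + 226·0.17 + 6·0.11 + 352·0.28 = 205.44 m².
T₆₀ = 0.161 × 1252 / 205.44 = 0.981 s.

0.98 s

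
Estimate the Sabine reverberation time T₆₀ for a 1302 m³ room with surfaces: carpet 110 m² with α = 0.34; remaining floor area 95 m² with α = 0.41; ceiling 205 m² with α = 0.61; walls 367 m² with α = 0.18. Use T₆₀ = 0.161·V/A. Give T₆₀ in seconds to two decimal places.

0.78 s

A = Σ Sᵢαᵢ = 110·0.34 + 95·0.41 + 205·0.61 + 367·0.18 = 267.46 m².
T₆₀ = 0.161 × 1302 / 267.46 = 0.784 s.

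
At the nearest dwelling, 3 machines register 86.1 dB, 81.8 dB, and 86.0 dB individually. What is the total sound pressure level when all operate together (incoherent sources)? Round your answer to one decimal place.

For uncorrelated sources the intensities add, so convert each level to linear form, sum, and take 10·log₁₀ of the total.
Σ 10^(L/10) = 10^(86.1/10) + 10^(81.8/10) + 10^(86.0/10) = 9.568e+08.
L_total = 10·log₁₀(9.568e+08) = 89.81 dB.

89.8 dB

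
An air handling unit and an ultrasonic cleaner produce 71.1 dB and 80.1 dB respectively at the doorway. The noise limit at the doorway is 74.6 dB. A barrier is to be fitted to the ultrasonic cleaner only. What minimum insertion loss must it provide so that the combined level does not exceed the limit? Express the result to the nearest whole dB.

8 dB

The untreated sources together contribute 10^(71.1/10) = 1.288e+07, i.e. 71.10 dB.
The limit corresponds to 10^(74.6/10) = 2.884e+07; subtracting the fixed part leaves 1.596e+07 for the ultrasonic cleaner, i.e. 72.03 dB.
Required insertion loss = 80.1 − 72.03 = 8.07 dB.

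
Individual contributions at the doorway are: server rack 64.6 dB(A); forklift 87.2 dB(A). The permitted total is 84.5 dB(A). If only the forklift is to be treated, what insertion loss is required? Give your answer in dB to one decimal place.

Everything except the forklift sums to 10^(64.6/10) = 2.884e+06 in linear terms, 64.60 dB(A).
To meet 84.5 dB(A) overall, the treated forklift may contribute at most 10^(84.5/10) − 2.884e+06 = 2.790e+08, i.e. 84.46 dB(A).
So the forklift must be reduced from 87.2 to 84.46 dB(A): IL = 2.74 dB.

2.7 dB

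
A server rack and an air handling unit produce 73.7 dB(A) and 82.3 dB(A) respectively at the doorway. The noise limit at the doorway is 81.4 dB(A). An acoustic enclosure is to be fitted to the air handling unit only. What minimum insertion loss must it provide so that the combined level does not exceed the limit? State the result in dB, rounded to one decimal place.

The untreated sources together contribute 10^(73.7/10) = 2.344e+07, i.e. 73.70 dB(A).
To meet 81.4 dB(A) overall, the treated air handling unit may contribute at most 10^(81.4/10) − 2.344e+07 = 1.146e+08, i.e. 80.59 dB(A).
So the air handling unit must be reduced from 82.3 to 80.59 dB(A): IL = 1.71 dB.

1.7 dB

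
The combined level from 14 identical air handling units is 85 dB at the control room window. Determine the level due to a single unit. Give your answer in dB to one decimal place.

73.5 dB

For N identical incoherent sources L_total = L₁ + 10·log₁₀ N, so L₁ = 85 − 10·log₁₀(14) = 85 − 11.461.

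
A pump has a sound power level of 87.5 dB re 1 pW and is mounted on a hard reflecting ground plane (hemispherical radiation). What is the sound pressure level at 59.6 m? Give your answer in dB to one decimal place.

The power spreads over a hemisphere of area 2π·r², so L_p = L_w − 10·log₁₀(2π·r²).
2π·r² = 2.232e+04 m², 10·log₁₀ of that is 43.487 dB.
L_p = 87.5 − 43.487 = 44.01 dB.

44.0 dB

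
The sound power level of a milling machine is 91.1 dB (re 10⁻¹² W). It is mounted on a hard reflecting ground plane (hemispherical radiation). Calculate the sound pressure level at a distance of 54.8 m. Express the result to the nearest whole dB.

48 dB

Free-field hemispherical radiation: L_p = L_w − 10·log₁₀(2π·r²), r = 54.8 m.
2π·r² = 1.887e+04 m², 10·log₁₀ of that is 42.757 dB.
L_p = 91.1 − 42.757 = 48.34 dB.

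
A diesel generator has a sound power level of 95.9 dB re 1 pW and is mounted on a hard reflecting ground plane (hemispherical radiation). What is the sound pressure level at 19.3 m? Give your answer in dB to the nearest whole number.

62 dB

L_p = L_w − 10·log₁₀(2π·r²) with r = 19.3 m.
2π·r² = 2340 m², 10·log₁₀ of that is 33.693 dB.
L_p = 95.9 − 33.693 = 62.21 dB.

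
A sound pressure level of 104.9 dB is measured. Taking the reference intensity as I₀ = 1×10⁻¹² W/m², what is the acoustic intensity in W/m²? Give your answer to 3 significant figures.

L = 10·log₁₀(I/I₀) ⇒ I = I₀·10^(L/10) = 10⁻¹² × 10^10.49.

0.0309 W/m²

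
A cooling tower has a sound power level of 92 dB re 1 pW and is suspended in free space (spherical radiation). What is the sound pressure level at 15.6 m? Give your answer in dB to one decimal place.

L_p = L_w − 10·log₁₀(4π·r²) with r = 15.6 m.
4π·r² = 3058 m², 10·log₁₀ of that is 34.855 dB.
L_p = 92 − 34.855 = 57.15 dB.

57.1 dB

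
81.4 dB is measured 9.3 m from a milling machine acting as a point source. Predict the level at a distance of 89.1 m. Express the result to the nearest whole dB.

62 dB

Point-source attenuation: ΔL = 20·log₁₀(r₂/r₁) = 20·log₁₀(89.1/9.3) = 19.628 dB.
L₂ = 81.4 − 20·log₁₀(89.1/9.3) = 81.4 − 19.628 = 61.77 dB.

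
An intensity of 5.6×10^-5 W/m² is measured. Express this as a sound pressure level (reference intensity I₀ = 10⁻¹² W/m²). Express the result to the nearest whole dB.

I/I₀ = 5.6×10^-5/10⁻¹² = 5.6×10^7, and L = 10·log₁₀(I/I₀).
L = 10·(0.7482 + 7) = 77.48 dB.

77 dB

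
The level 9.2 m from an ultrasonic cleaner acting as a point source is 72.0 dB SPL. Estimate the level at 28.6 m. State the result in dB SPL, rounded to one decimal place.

Point-source attenuation: ΔL = 20·log₁₀(r₂/r₁) = 20·log₁₀(28.6/9.2) = 9.852 dB.
L₂ = 72.0 − 20·log₁₀(28.6/9.2) = 72.0 − 9.852 = 62.15 dB SPL.

62.1 dB SPL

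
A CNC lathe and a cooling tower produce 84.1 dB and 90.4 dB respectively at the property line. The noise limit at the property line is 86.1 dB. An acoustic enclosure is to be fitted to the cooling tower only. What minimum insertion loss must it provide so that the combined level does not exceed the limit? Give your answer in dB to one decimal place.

8.6 dB

The untreated sources together contribute 10^(84.1/10) = 2.570e+08, i.e. 84.10 dB.
To meet 86.1 dB overall, the treated cooling tower may contribute at most 10^(86.1/10) − 2.570e+08 = 1.503e+08, i.e. 81.77 dB.
So the cooling tower must be reduced from 90.4 to 81.77 dB: IL = 8.63 dB.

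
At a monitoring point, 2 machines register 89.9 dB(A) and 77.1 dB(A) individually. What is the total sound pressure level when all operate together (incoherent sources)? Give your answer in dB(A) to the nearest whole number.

For uncorrelated sources the intensities add, so convert each level to linear form, sum, and take 10·log₁₀ of the total.
Σ 10^(L/10) = 10^(89.9/10) + 10^(77.1/10) = 1.029e+09.
L_total = 10·log₁₀(1.029e+09) = 90.12 dB(A).

90 dB(A)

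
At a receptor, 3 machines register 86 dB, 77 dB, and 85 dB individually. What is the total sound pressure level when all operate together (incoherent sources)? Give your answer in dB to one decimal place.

88.8 dB

For uncorrelated sources the intensities add, so convert each level to linear form, sum, and take 10·log₁₀ of the total.
Σ 10^(L/10) = 10^(86/10) + 10^(77/10) + 10^(85/10) = 7.645e+08.
L_total = 10·log₁₀(7.645e+08) = 88.83 dB.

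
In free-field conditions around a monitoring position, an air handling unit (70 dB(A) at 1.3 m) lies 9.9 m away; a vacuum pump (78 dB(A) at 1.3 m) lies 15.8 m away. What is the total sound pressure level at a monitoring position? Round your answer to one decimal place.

57.8 dB(A)

First find each source's level at the receiver (point-source: −20·log₁₀(r/r_ref)), then combine on an intensity basis.
air handling unit: 70 − 20·log₁₀(9.9/1.3) = 70 − 17.63 = 52.37 dB(A).
vacuum pump: 78 − 20·log₁₀(15.8/1.3) = 78 − 21.69 = 56.31 dB(A).
Σ 10^(L/10) = 5.996e+05 → L_total = 10·log₁₀(5.996e+05) = 57.78 dB(A).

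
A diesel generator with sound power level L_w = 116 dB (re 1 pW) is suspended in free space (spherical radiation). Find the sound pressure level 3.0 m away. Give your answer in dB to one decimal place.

95.5 dB

The power spreads over a sphere of area 4π·r², so L_p = L_w − 10·log₁₀(4π·r²).
4π·r² = 113.1 m², 10·log₁₀ of that is 20.535 dB.
L_p = 116 − 20.535 = 95.47 dB.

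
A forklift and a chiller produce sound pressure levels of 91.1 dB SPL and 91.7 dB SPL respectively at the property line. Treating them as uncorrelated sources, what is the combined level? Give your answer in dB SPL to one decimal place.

94.4 dB SPL

Incoherent sources combine by intensity addition: L_total = 10·log₁₀(Σ 10^(L_i/10)).
Σ 10^(L/10) = 10^(91.1/10) + 10^(91.7/10) = 2.767e+09.
L_total = 10·log₁₀(2.767e+09) = 94.42 dB SPL.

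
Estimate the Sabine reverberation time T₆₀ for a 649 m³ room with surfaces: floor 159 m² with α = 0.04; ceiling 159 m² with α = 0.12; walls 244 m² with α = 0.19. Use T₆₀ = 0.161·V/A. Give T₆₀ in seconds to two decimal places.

A = Σ Sᵢαᵢ = 159·0.04 + 159·0.12 + 244·0.19 = 71.80 m².
T₆₀ = 0.161 × 649 / 71.80 = 1.455 s.

1.46 s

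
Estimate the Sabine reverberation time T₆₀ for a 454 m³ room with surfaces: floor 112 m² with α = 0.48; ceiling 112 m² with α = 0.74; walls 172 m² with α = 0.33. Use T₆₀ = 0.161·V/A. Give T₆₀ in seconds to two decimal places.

Summing Sᵢαᵢ: 112·0.48 + 112·0.74 + 172·0.33 = 193.40 m².
T₆₀ = 0.161·V/A = 0.161·454/193.40 = 0.378 s.

0.38 s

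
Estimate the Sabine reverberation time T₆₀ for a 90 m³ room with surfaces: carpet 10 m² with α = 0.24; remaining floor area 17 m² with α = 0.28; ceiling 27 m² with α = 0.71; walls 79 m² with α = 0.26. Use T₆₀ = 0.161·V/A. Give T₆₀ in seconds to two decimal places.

Total absorption A = 10·0.24 + 17·0.28 + 27·0.71 + 79·0.26 = 46.87 m² sabins.
T₆₀ = 0.161 × 90 / 46.87 = 0.309 s.

0.31 s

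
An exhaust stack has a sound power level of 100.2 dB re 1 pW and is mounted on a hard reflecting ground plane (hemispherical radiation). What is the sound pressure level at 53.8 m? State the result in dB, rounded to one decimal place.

Free-field hemispherical radiation: L_p = L_w − 10·log₁₀(2π·r²), r = 53.8 m.
2π·r² = 1.819e+04 m², 10·log₁₀ of that is 42.597 dB.
L_p = 100.2 − 42.597 = 57.60 dB.

57.6 dB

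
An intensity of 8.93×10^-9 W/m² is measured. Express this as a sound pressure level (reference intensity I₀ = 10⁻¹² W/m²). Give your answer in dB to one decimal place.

L = 10·log₁₀(I/I₀) = 10·log₁₀(8.93×10^-9/10⁻¹²) = 10·log₁₀(8.93×10^3).
L = 10·(0.9509 + 3) = 39.51 dB.

39.5 dB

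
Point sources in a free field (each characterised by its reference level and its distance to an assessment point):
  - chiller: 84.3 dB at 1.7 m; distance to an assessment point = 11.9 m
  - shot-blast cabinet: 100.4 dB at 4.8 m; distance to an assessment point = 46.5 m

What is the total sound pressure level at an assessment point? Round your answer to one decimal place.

80.9 dB

Propagate each source to the receiver with L = L_ref − 20·log₁₀(r/r_ref), then add intensities.
chiller: 84.3 − 20·log₁₀(11.9/1.7) = 84.3 − 16.90 = 67.40 dB.
shot-blast cabinet: 100.4 − 20·log₁₀(46.5/4.8) = 100.4 − 19.72 = 80.68 dB.
Σ 10^(L/10) = 1.223e+08 → L_total = 10·log₁₀(1.223e+08) = 80.88 dB.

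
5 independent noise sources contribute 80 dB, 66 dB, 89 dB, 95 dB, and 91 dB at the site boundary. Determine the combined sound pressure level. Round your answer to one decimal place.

Incoherent sources combine by intensity addition: L_total = 10·log₁₀(Σ 10^(L_i/10)).
Σ 10^(L/10) = 10^(80/10) + 10^(66/10) + 10^(89/10) + 10^(95/10) + 10^(91/10) = 5.320e+09.
L_total = 10·log₁₀(5.320e+09) = 97.26 dB.

97.3 dB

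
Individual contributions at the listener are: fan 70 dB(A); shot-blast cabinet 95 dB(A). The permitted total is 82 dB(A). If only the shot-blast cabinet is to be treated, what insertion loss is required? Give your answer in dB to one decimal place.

13.3 dB

Fixed contribution from the other source: Σ 10^(L/10) = 10^(70/10) = 1.000e+07 (70.00 dB(A)).
The limit corresponds to 10^(82/10) = 1.585e+08; subtracting the fixed part leaves 1.485e+08 for the shot-blast cabinet, i.e. 81.72 dB(A).
Required insertion loss = 95 − 81.72 = 13.28 dB.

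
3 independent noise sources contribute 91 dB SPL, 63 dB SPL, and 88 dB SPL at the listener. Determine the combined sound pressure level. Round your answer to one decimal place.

For uncorrelated sources the intensities add, so convert each level to linear form, sum, and take 10·log₁₀ of the total.
Σ 10^(L/10) = 10^(91/10) + 10^(63/10) + 10^(88/10) = 1.892e+09.
L_total = 10·log₁₀(1.892e+09) = 92.77 dB SPL.

92.8 dB SPL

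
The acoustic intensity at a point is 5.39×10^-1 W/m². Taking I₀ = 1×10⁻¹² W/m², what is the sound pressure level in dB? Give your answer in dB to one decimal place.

117.3 dB

Dividing by I₀ shifts the exponent by 12: I/I₀ = 5.39×10^11.
L = 10·(0.7316 + 11) = 117.32 dB.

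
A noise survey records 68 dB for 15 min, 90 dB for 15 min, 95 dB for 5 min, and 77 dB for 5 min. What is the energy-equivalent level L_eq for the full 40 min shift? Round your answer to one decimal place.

88.9 dB

L_eq = 10·log₁₀[(1/T)·Σ tᵢ·10^(Lᵢ/10)] with T = 40 min.
Σ tᵢ·10^(Lᵢ/10) = 15·10^(68/10) + 15·10^(90/10) + 5·10^(95/10) + 5·10^(77/10) = 3.116e+10.
L_eq = 10·log₁₀(3.116e+10/40) = 88.91 dB.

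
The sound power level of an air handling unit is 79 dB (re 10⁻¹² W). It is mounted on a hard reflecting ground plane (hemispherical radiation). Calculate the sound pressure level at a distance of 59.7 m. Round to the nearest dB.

Free-field hemispherical radiation: L_p = L_w − 10·log₁₀(2π·r²), r = 59.7 m.
2π·r² = 2.239e+04 m², 10·log₁₀ of that is 43.501 dB.
L_p = 79 − 43.501 = 35.50 dB.

35 dB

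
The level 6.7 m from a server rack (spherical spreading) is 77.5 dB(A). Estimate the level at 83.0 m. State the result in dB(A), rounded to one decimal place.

55.6 dB(A)

Point-source attenuation: ΔL = 20·log₁₀(r₂/r₁) = 20·log₁₀(83.0/6.7) = 21.860 dB.
L₂ = 77.5 − 20·log₁₀(83.0/6.7) = 77.5 − 21.860 = 55.64 dB(A).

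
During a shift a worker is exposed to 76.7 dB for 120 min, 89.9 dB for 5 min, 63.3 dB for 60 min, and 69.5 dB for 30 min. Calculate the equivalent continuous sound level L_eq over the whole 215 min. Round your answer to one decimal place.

77.0 dB

L_eq = 10·log₁₀[(1/T)·Σ tᵢ·10^(Lᵢ/10)] with T = 215 min.
Σ tᵢ·10^(Lᵢ/10) = 120·10^(76.7/10) + 5·10^(89.9/10) + 60·10^(63.3/10) + 30·10^(69.5/10) = 1.089e+10.
L_eq = 10·log₁₀(1.089e+10/215) = 77.05 dB.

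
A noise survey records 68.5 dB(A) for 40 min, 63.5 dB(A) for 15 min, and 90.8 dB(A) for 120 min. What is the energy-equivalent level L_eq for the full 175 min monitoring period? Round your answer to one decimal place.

Weight each interval's intensity by its duration and average over T = 175 min:
Σ tᵢ·10^(Lᵢ/10) = 40·10^(68.5/10) + 15·10^(63.5/10) + 120·10^(90.8/10) = 1.446e+11.
L_eq = 10·log₁₀(1.446e+11/175) = 89.17 dB(A).

89.2 dB(A)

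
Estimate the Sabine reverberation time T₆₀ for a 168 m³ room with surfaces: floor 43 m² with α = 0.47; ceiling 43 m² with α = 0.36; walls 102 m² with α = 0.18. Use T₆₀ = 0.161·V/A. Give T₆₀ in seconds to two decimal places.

0.50 s

Summing Sᵢαᵢ: 43·0.47 + 43·0.36 + 102·0.18 = 54.05 m².
T₆₀ = 0.161 × 168 / 54.05 = 0.500 s.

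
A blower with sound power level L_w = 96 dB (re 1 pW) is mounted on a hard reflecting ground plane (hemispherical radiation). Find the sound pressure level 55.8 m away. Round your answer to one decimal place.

L_p = L_w − 10·log₁₀(2π·r²) with r = 55.8 m.
2π·r² = 1.956e+04 m², 10·log₁₀ of that is 42.914 dB.
L_p = 96 − 42.914 = 53.09 dB.

53.1 dB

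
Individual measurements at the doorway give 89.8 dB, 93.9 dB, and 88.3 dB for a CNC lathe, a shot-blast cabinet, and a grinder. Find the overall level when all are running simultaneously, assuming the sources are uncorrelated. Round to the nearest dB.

96 dB

For uncorrelated sources the intensities add, so convert each level to linear form, sum, and take 10·log₁₀ of the total.
Σ 10^(L/10) = 10^(89.8/10) + 10^(93.9/10) + 10^(88.3/10) = 4.086e+09.
L_total = 10·log₁₀(4.086e+09) = 96.11 dB.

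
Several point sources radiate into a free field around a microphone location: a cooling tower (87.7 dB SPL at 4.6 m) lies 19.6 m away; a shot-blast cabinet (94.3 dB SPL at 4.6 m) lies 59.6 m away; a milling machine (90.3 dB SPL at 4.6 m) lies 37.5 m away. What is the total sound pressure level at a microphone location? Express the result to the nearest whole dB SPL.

First find each source's level at the receiver (point-source: −20·log₁₀(r/r_ref)), then combine on an intensity basis.
cooling tower: 87.7 − 20·log₁₀(19.6/4.6) = 87.7 − 12.59 = 75.11 dB SPL.
shot-blast cabinet: 94.3 − 20·log₁₀(59.6/4.6) = 94.3 − 22.25 = 72.05 dB SPL.
milling machine: 90.3 − 20·log₁₀(37.5/4.6) = 90.3 − 18.23 = 72.07 dB SPL.
Σ 10^(L/10) = 6.459e+07 → L_total = 10·log₁₀(6.459e+07) = 78.10 dB SPL.

78 dB SPL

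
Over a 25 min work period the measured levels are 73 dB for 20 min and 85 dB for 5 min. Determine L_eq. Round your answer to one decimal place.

79.0 dB

Weight each interval's intensity by its duration and average over T = 25 min:
Σ tᵢ·10^(Lᵢ/10) = 20·10^(73/10) + 5·10^(85/10) = 1.980e+09.
L_eq = 10·log₁₀(1.980e+09/25) = 78.99 dB.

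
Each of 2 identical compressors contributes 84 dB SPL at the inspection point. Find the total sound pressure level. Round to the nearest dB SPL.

87 dB SPL

N identical incoherent sources raise the level by 10·log₁₀ N.
L_total = 84 + 10·log₁₀(2) = 84 + 3.010 = 87.01 dB SPL.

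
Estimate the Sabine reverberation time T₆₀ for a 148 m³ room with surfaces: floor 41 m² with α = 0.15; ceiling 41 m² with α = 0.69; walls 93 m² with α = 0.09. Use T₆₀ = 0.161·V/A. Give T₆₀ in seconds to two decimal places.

0.56 s

Summing Sᵢαᵢ: 41·0.15 + 41·0.69 + 93·0.09 = 42.81 m².
T₆₀ = 0.161 × 148 / 42.81 = 0.557 s.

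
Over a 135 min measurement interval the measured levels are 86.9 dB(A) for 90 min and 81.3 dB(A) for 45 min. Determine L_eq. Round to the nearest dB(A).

Weight each interval's intensity by its duration and average over T = 135 min:
Σ tᵢ·10^(Lᵢ/10) = 90·10^(86.9/10) + 45·10^(81.3/10) = 5.015e+10.
L_eq = 10·log₁₀(5.015e+10/135) = 85.70 dB(A).

86 dB(A)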